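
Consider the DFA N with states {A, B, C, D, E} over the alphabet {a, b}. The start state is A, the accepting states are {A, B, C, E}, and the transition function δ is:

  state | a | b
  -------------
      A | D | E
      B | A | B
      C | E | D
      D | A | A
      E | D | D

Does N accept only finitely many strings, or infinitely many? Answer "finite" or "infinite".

State A is reachable from the start and can reach an accepting state, and it lies on the cycle A → D → A.
Traversing that cycle any number of times yields accepted strings of unbounded length, so the language is infinite.

infinite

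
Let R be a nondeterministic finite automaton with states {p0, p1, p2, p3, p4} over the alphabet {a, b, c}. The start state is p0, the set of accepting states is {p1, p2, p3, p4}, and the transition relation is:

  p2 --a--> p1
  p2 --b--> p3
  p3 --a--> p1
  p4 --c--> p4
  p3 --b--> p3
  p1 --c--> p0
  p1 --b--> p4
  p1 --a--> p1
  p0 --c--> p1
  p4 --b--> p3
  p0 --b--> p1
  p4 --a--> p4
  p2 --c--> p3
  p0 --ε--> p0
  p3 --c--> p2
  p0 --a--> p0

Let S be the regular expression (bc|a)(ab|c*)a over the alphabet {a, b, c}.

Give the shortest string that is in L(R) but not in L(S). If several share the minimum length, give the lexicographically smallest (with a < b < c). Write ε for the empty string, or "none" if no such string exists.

The string b is accepted by R but not by S.
No shorter string lies in the difference, and b is the lexicographically first length-1 string in L(R) \ L(S).

b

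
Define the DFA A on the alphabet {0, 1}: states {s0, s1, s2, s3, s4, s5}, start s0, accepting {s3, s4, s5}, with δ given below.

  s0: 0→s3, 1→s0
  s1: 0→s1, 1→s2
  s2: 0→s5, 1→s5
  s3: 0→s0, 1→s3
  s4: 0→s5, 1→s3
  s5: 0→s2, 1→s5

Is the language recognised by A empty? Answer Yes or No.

No

The string 0 is accepted: the run s0 → s3 ends in the accepting state s3.
Since at least one string is accepted, L(A) is not empty.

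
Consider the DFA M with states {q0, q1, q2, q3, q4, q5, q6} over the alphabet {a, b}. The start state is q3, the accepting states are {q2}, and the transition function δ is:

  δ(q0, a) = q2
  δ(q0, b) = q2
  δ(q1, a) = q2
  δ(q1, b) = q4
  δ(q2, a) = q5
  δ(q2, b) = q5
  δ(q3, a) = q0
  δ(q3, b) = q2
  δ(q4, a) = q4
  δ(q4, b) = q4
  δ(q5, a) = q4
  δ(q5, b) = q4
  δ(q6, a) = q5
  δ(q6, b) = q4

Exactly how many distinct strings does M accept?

3

The useful subgraph on states {q0, q2, q3} is acyclic, so L(M) is finite; the longest accepting path visits 3 useful states, giving maximum string length 2.
Counting accepting paths from q3 by length: 1 of length 1, 2 of length 2. Total 3.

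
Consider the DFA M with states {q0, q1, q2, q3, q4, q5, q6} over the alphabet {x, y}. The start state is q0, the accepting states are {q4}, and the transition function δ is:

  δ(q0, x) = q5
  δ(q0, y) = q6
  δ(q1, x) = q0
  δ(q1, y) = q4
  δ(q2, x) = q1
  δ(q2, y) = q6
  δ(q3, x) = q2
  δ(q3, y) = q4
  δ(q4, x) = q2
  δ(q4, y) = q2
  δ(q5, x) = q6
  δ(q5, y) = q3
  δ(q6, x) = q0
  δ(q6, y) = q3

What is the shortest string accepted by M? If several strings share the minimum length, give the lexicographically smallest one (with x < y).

A breadth-first search from q0 reaches an accepting state first via the path q0 → q5 → q3 → q4 on input xyy.
No string of length < 3 is accepted (BFS exhausts all shorter strings without reaching an accepting state), and xyy is the lexicographically least accepting string of length 3.

xyy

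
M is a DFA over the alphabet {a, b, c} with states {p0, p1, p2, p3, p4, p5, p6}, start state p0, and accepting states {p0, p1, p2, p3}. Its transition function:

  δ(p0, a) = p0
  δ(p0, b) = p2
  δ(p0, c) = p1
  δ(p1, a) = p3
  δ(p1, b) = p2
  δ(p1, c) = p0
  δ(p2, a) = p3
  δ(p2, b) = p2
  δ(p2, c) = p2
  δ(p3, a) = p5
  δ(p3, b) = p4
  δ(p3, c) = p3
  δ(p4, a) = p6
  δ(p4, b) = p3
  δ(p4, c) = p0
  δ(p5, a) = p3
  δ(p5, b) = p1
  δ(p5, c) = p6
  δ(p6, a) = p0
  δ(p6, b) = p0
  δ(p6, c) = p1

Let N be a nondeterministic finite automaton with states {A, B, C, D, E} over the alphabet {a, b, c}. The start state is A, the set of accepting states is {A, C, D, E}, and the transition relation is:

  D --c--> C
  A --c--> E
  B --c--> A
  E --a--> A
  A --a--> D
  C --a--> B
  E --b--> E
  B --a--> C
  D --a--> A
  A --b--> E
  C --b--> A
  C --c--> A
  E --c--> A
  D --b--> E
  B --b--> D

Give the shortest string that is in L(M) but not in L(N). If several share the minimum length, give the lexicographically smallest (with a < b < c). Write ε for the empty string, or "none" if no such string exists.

The string aca is accepted by M but not by N.
No shorter string lies in the difference, and aca is the lexicographically first length-3 string in L(M) \ L(N).

aca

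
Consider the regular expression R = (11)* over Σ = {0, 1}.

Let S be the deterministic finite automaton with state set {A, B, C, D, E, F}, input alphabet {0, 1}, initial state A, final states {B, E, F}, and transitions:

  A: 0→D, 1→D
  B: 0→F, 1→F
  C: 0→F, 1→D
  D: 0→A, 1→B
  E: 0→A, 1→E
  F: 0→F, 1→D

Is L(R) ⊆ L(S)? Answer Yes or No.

No

The empty string ε is in L(R) but not in L(S).
So L(R) ⊄ L(S).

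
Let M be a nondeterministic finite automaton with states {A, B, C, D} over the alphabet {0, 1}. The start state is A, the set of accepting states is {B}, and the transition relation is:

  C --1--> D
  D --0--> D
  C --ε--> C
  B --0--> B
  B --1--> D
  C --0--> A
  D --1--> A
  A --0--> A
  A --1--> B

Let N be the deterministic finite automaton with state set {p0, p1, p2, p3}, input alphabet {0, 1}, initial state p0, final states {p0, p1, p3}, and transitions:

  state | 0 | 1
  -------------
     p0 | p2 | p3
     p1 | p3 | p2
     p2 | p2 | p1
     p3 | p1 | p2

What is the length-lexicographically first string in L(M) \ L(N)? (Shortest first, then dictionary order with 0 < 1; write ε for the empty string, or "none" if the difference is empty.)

1111

The string 1111 is accepted by M but not by N.
No shorter string lies in the difference, and 1111 is the lexicographically first length-4 string in L(M) \ L(N).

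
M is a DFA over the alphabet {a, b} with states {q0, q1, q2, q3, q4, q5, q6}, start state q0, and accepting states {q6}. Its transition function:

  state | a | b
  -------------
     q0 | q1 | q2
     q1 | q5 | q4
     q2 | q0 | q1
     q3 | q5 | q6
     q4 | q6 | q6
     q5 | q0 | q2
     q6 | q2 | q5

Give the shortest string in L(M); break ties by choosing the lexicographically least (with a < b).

aba

A breadth-first search from q0 reaches an accepting state first via the path q0 → q1 → q4 → q6 on input aba.
No string of length < 3 is accepted (BFS exhausts all shorter strings without reaching an accepting state), and aba is the lexicographically least accepting string of length 3.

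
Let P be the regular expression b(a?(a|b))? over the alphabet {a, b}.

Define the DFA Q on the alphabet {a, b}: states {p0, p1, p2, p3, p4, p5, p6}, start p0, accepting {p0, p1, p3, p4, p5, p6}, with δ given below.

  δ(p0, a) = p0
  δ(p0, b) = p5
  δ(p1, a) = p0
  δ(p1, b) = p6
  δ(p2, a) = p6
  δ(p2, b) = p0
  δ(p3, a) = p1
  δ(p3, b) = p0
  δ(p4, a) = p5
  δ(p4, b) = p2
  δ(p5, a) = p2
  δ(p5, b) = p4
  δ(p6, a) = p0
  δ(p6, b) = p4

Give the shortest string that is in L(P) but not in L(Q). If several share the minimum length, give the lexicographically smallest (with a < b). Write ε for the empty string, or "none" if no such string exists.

ba

The string ba is accepted by P but not by Q.
No shorter string lies in the difference, and ba is the lexicographically first length-2 string in L(P) \ L(Q).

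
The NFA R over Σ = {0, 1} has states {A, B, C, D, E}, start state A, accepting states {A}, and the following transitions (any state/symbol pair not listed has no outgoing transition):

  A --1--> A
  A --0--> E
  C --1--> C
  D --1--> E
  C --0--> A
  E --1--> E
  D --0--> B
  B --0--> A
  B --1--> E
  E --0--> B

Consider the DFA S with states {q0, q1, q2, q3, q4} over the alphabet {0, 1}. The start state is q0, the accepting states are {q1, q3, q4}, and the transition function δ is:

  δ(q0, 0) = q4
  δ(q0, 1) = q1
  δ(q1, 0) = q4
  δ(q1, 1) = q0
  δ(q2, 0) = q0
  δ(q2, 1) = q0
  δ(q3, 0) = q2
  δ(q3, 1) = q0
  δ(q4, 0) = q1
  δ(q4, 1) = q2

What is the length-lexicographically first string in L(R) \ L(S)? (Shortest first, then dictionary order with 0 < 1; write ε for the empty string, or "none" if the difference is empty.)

The empty string ε is accepted by R but not by S.
Since ε is the unique shortest string, it is the required witness.

ε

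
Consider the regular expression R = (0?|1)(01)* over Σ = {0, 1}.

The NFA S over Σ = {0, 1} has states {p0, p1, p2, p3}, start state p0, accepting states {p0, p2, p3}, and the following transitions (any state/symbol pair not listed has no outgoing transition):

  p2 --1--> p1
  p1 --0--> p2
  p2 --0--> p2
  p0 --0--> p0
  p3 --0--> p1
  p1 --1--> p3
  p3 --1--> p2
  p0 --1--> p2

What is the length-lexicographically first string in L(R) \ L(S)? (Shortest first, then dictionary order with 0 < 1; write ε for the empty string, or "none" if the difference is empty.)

The string 101 is accepted by R but not by S.
No shorter string lies in the difference, and 101 is the lexicographically first length-3 string in L(R) \ L(S).

101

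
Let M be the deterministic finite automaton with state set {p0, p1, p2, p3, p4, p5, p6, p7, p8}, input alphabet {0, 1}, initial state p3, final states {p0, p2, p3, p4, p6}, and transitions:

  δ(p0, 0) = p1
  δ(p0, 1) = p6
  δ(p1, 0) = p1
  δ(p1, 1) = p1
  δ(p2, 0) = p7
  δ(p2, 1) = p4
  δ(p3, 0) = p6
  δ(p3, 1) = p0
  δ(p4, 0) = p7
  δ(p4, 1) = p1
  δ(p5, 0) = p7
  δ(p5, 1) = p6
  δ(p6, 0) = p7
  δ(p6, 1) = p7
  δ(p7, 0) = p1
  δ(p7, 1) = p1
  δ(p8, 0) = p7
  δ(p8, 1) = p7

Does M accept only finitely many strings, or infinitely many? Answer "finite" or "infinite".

finite

The useful states (reachable from p3 and able to reach an accepting state) are {p0, p3, p6}.
Restricted to these states the transition graph has no cycle, so every accepting path has bounded length and L is finite.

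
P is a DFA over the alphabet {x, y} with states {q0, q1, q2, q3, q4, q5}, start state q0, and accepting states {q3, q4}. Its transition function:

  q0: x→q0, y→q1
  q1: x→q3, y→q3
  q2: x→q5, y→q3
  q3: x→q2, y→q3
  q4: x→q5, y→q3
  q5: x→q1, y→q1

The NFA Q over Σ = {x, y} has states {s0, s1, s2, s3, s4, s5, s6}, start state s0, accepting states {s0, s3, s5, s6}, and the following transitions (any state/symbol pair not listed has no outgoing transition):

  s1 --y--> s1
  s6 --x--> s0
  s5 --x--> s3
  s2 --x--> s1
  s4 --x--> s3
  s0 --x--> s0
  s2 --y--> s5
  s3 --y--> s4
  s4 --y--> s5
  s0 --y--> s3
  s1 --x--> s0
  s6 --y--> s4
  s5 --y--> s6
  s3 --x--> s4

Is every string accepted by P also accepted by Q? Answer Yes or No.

No

The string yx is in L(P) but not in L(Q).
So L(P) ⊄ L(Q).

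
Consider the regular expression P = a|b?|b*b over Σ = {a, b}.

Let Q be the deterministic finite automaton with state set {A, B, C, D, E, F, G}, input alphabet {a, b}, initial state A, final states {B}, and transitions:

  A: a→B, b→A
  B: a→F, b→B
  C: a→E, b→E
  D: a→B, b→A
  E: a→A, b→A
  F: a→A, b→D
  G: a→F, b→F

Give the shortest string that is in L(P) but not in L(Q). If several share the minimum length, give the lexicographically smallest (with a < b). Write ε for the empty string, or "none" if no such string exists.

The empty string ε is accepted by P but not by Q.
Since ε is the unique shortest string, it is the required witness.

ε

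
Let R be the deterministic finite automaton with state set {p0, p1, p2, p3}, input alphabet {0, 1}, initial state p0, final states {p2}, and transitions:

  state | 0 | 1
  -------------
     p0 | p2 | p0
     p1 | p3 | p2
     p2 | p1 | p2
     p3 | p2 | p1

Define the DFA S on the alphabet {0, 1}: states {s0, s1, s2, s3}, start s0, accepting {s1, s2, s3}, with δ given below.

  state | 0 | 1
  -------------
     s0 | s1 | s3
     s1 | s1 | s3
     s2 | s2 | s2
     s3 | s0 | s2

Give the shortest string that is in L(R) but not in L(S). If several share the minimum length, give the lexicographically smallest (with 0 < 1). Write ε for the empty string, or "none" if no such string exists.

The string 10 is accepted by R but not by S.
No shorter string lies in the difference, and 10 is the lexicographically first length-2 string in L(R) \ L(S).

10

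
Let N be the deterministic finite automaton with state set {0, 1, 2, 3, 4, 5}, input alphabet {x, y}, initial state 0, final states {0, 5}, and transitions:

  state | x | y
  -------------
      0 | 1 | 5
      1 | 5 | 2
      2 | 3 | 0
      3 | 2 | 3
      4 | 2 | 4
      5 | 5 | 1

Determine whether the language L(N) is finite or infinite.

infinite

State 0 is reachable from the start and can reach an accepting state, and it lies on the cycle 0 → 1 → 2 → 0.
Traversing that cycle any number of times yields accepted strings of unbounded length, so the language is infinite.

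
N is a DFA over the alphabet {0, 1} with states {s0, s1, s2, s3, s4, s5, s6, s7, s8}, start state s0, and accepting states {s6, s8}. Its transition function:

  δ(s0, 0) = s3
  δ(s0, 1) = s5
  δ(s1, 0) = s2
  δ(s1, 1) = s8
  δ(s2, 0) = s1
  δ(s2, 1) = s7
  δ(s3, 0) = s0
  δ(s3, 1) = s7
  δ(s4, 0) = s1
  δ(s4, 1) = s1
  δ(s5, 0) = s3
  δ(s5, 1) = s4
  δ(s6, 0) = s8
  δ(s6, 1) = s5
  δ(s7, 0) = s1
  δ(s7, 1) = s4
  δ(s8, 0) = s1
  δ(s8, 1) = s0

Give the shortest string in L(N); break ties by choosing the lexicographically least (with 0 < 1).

A breadth-first search from s0 reaches an accepting state first via the path s0 → s3 → s7 → s1 → s8 on input 0101.
No string of length < 4 is accepted (BFS exhausts all shorter strings without reaching an accepting state), and 0101 is the lexicographically least accepting string of length 4.

0101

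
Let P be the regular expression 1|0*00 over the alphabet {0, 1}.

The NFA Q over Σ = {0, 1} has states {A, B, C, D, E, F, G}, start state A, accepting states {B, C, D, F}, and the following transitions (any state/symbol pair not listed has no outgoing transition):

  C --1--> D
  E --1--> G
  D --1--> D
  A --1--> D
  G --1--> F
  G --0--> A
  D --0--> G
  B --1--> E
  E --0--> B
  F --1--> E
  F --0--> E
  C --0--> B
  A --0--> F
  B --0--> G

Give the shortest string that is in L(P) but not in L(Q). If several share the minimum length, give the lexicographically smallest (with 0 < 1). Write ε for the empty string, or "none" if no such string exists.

00

The string 00 is accepted by P but not by Q.
No shorter string lies in the difference, and 00 is the lexicographically first length-2 string in L(P) \ L(Q).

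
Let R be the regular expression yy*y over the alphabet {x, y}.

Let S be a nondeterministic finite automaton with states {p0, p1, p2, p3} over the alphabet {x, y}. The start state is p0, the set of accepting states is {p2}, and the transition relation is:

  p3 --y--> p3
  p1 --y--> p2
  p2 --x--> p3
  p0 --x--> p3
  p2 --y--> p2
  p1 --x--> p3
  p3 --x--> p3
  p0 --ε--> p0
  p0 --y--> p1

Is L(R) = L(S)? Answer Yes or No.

Converting the expression R to a DFA (subset construction, then merging equivalent states) gives the minimal DFA with states {r0, r1, r2, r3}, start state r0, accepting states {r3} and transitions r0: x→r1, y→r2; r1: x→r1, y→r1; r2: x→r1, y→r3; r3: x→r1, y→r3.
Exploring the product automaton R × S from the start pair (r0, p0), following both machines on each input symbol, reaches 4 state pairs: (r0, p0), (r1, p3), (r2, p1), (r3, p2).
R accepts in {r3} and S accepts in {p2}. In every reachable pair the two components are either both accepting — (r3, p2) — or both non-accepting, so no string is accepted by exactly one of the machines: L(R) \ L(S) and L(S) \ L(R) are both empty.
Hence every string is accepted by R iff it is accepted by S, and the two languages coincide.

Yes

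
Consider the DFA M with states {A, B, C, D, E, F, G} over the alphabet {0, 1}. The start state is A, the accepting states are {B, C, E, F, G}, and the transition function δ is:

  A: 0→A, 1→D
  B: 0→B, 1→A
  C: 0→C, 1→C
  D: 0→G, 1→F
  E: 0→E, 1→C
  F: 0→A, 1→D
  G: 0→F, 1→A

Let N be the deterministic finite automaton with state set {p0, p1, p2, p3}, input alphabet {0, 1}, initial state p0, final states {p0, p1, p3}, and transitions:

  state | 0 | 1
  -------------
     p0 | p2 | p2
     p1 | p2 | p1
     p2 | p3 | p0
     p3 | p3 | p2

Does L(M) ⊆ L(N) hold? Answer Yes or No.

The string 010 is in L(M) but not in L(N).
So L(M) ⊄ L(N).

No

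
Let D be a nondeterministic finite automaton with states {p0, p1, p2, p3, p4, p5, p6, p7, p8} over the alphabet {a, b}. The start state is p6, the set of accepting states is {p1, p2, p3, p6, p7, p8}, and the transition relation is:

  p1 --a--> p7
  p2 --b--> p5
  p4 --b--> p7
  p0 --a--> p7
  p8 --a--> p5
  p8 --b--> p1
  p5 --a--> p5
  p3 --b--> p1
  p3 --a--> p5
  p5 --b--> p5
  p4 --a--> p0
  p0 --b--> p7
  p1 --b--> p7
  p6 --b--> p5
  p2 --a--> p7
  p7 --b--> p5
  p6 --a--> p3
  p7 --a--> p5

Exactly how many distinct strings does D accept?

The useful subgraph on states {p1, p3, p6, p7} is acyclic, so L(D) is finite; the longest accepting path visits 4 useful states, giving maximum string length 3.
Counting accepting paths from p6 by length: 1 of length 0, 1 of length 1, 1 of length 2, 2 of length 3. Total 5.

5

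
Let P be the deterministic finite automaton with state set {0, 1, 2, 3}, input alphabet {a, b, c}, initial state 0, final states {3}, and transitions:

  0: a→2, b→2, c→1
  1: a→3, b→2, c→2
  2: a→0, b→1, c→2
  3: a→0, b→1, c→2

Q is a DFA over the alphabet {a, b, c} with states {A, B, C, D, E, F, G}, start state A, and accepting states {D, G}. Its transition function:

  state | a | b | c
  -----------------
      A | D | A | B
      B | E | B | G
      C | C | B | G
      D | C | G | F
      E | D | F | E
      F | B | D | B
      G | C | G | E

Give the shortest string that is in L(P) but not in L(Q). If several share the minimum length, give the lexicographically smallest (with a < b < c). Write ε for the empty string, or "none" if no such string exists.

The string ca is accepted by P but not by Q.
No shorter string lies in the difference, and ca is the lexicographically first length-2 string in L(P) \ L(Q).

ca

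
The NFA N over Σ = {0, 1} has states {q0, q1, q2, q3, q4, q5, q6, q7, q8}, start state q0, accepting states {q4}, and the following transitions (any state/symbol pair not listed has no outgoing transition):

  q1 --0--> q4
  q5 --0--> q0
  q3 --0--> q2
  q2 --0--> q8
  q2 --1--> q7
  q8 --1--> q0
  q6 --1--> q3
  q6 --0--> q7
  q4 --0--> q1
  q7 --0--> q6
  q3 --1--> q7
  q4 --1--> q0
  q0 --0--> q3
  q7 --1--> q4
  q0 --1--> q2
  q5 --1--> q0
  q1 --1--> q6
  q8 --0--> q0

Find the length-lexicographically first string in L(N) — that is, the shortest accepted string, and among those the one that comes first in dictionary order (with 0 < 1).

A breadth-first search from q0 reaches an accepting state first via the path q0 → q3 → q7 → q4 on input 011.
No string of length < 3 is accepted (BFS exhausts all shorter strings without reaching an accepting state), and 011 is the lexicographically least accepting string of length 3.

011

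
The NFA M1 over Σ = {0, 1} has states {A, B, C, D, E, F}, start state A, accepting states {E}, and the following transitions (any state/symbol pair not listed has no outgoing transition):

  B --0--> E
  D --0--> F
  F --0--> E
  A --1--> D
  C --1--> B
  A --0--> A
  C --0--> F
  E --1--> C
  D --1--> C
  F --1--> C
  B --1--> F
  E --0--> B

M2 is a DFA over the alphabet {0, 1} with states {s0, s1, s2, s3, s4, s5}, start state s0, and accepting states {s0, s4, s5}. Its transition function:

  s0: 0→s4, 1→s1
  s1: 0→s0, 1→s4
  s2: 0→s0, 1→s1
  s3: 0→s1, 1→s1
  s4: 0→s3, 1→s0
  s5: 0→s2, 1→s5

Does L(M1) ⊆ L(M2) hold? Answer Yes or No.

The string 0100 is in L(M1) but not in L(M2).
So L(M1) ⊄ L(M2).

No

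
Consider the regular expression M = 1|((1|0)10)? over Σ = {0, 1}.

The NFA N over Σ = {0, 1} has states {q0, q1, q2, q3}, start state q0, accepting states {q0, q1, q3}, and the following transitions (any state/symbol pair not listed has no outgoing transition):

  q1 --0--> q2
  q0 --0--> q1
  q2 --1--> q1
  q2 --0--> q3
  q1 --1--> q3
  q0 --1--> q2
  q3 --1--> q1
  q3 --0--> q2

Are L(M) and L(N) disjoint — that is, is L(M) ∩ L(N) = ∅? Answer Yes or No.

No

The empty string ε is accepted by both M and N.
Hence L(M) ∩ L(N) ≠ ∅.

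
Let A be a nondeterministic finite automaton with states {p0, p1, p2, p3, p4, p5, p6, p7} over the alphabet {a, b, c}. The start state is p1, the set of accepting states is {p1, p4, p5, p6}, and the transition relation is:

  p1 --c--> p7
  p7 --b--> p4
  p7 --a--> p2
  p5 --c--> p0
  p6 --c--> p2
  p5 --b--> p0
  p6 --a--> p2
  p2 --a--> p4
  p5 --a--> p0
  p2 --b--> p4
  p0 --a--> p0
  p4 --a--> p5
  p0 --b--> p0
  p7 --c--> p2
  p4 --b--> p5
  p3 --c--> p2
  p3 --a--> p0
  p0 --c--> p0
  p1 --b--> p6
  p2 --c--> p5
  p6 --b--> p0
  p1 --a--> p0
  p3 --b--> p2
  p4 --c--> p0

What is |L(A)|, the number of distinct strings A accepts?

33

The useful subgraph on states {p1, p2, p4, p5, p6, p7} is acyclic, so L(A) is finite; the longest accepting path visits 5 useful states, giving maximum string length 4.
Counting accepting paths from p1 by length: 1 of length 0, 1 of length 1, 1 of length 2, 14 of length 3, 16 of length 4. Total 33.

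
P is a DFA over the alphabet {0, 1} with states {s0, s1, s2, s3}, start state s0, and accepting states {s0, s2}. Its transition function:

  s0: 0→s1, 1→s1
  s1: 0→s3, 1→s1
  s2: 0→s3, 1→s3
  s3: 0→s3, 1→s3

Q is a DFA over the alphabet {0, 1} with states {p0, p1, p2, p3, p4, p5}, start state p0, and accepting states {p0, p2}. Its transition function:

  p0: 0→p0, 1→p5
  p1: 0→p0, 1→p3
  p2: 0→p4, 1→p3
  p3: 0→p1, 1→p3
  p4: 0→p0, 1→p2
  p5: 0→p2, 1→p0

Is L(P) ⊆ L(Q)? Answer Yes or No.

Yes

Exploring the product automaton P × Q from the start pair (s0, p0), following both machines on each input symbol, reaches 9 state pairs: (s0, p0), (s1, p0), (s1, p5), (s3, p0), (s3, p2), (s3, p5), (s3, p4), (s3, p3), (s3, p1).
P accepts in {s0, s2} and Q accepts in {p0, p2}. The reachable pairs whose P-component is accepting are (s0, p0); in each of them the Q-component is accepting too, so the product for L(P) \ L(Q) (P-component accepting, Q-component rejecting) has no reachable accepting pair and the difference is empty.
Hence every string in L(P) is also in L(Q).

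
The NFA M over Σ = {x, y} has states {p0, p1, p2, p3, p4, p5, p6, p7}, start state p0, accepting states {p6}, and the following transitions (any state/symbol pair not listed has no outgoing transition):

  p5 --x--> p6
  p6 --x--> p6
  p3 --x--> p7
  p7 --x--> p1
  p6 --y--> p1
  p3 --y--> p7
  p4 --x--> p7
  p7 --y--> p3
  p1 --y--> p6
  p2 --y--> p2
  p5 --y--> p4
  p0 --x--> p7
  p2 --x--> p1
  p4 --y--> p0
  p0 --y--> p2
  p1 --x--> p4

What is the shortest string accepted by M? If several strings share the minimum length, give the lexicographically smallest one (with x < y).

xxy

A breadth-first search from p0 reaches an accepting state first via the path p0 → p7 → p1 → p6 on input xxy.
No string of length < 3 is accepted (BFS exhausts all shorter strings without reaching an accepting state), and xxy is the lexicographically least accepting string of length 3.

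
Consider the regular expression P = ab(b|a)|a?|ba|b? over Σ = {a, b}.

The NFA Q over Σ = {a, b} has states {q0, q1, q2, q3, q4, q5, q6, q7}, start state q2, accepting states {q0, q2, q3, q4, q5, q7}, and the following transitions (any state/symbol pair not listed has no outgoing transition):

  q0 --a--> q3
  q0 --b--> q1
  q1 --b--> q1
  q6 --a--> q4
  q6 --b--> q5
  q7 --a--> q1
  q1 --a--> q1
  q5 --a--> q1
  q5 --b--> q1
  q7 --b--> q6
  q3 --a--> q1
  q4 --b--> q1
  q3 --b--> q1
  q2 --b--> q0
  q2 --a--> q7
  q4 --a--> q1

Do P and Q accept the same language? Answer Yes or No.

Converting the expression P to a DFA (subset construction, then merging equivalent states) gives the minimal DFA with states {p0, p1, p2, p3, p4, p5}, start state p0, accepting states {p0, p1, p2, p5} and transitions p0: a→p1, b→p2; p1: a→p3, b→p4; p2: a→p5, b→p3; p3: a→p3, b→p3; p4: a→p5, b→p5; p5: a→p3, b→p3.
Exploring the product automaton P × Q from the start pair (p0, q2), following both machines on each input symbol, reaches 8 state pairs: (p0, q2), (p1, q7), (p2, q0), (p3, q1), (p4, q6), (p5, q3), (p5, q4), (p5, q5).
P accepts in {p0, p1, p2, p5} and Q accepts in {q0, q2, q3, q4, q5, q7}. In every reachable pair the two components are either both accepting — (p0, q2), (p1, q7), (p2, q0), (p5, q3), (p5, q4), (p5, q5) — or both non-accepting, so no string is accepted by exactly one of the machines: L(P) \ L(Q) and L(Q) \ L(P) are both empty.
Hence every string is accepted by P iff it is accepted by Q, and the two languages coincide.

Yes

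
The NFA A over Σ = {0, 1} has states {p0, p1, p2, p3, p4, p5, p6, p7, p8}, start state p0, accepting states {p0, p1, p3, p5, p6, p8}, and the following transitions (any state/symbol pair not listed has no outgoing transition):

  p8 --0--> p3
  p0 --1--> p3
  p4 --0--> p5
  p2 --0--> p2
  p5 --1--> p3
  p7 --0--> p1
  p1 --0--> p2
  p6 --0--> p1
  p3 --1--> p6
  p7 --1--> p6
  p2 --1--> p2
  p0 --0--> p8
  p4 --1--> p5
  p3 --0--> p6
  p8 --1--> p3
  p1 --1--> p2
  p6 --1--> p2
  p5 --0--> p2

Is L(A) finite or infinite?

The useful states (reachable from p0 and able to reach an accepting state) are {p0, p1, p3, p6, p8}.
Restricted to these states the transition graph has no cycle, so every accepting path has bounded length and L is finite.

finite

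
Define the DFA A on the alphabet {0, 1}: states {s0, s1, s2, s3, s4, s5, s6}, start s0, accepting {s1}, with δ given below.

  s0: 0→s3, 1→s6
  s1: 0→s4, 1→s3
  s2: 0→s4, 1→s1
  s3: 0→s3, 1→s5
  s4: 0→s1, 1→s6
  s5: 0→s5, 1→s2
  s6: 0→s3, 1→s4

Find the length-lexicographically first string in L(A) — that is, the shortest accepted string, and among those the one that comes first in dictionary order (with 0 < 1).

A breadth-first search from s0 reaches an accepting state first via the path s0 → s6 → s4 → s1 on input 110.
No string of length < 3 is accepted (BFS exhausts all shorter strings without reaching an accepting state), and 110 is the lexicographically least accepting string of length 3.

110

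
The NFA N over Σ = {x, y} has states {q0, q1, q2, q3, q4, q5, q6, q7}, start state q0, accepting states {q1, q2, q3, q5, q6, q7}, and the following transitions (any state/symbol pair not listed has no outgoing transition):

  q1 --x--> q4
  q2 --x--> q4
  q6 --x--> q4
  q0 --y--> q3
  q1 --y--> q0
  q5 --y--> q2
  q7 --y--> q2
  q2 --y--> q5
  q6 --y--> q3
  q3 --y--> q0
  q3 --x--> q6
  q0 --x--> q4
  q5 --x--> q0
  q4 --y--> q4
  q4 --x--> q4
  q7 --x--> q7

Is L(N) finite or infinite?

State q0 is reachable from the start and can reach an accepting state, and it lies on the cycle q0 → q3 → q0.
Traversing that cycle any number of times yields accepted strings of unbounded length, so the language is infinite.

infinite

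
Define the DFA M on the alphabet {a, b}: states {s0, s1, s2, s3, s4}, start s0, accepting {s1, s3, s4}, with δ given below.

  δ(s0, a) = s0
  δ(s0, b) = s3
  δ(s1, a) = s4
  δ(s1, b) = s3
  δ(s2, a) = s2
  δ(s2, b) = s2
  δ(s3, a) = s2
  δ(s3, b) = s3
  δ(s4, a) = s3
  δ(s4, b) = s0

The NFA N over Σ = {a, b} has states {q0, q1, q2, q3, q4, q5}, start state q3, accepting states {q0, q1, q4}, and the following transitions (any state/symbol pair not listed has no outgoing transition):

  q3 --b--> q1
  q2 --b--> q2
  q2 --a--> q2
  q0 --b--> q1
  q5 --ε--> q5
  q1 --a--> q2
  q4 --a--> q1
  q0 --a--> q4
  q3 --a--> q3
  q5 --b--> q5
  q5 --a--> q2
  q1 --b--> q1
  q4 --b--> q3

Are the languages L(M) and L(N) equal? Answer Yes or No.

Exploring the product automaton M × N from the start pair (s0, q3), following both machines on each input symbol, reaches 3 state pairs: (s0, q3), (s3, q1), (s2, q2).
M accepts in {s1, s3, s4} and N accepts in {q0, q1, q4}. In every reachable pair the two components are either both accepting — (s3, q1) — or both non-accepting, so no string is accepted by exactly one of the machines: L(M) \ L(N) and L(N) \ L(M) are both empty.
Hence every string is accepted by M iff it is accepted by N, and the two languages coincide.

Yes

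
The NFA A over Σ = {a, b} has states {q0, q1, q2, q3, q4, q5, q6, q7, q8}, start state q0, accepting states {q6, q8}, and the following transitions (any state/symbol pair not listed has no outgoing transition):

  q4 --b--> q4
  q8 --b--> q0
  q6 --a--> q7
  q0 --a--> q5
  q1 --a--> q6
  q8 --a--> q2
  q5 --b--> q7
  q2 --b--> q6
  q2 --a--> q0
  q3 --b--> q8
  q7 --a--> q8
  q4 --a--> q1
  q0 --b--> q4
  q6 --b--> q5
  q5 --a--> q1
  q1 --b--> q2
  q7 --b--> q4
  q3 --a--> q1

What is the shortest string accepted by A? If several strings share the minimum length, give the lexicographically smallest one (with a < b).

aaa

A breadth-first search from q0 reaches an accepting state first via the path q0 → q5 → q1 → q6 on input aaa.
No string of length < 3 is accepted (BFS exhausts all shorter strings without reaching an accepting state), and aaa is the lexicographically least accepting string of length 3.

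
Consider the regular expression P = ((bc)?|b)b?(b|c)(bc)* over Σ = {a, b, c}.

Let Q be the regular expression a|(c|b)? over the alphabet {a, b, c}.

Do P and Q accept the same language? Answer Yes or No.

No

The string bb is accepted by P but rejected by Q.
So L(P) ≠ L(Q).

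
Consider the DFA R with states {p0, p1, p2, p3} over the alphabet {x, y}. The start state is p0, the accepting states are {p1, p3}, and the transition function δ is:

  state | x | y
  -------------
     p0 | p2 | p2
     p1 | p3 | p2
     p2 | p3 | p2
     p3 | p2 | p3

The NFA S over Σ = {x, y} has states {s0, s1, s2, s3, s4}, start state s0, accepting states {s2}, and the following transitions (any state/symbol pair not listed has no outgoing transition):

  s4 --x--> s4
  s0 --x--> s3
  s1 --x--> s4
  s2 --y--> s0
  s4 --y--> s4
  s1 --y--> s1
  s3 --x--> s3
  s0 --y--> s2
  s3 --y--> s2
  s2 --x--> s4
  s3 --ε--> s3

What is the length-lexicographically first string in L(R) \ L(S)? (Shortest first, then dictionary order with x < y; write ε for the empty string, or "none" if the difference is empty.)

xx

The string xx is accepted by R but not by S.
No shorter string lies in the difference, and xx is the lexicographically first length-2 string in L(R) \ L(S).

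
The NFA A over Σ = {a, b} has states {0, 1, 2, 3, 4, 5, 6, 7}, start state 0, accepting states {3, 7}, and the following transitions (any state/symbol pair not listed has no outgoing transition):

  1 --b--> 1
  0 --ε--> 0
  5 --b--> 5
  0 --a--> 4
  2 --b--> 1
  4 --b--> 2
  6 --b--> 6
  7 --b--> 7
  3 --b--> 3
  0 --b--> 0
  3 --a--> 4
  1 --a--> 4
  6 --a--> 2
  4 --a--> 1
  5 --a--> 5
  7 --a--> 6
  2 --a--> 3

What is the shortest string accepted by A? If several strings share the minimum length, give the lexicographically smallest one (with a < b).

A breadth-first search from 0 reaches an accepting state first via the path 0 → 4 → 2 → 3 on input aba.
No string of length < 3 is accepted (BFS exhausts all shorter strings without reaching an accepting state), and aba is the lexicographically least accepting string of length 3.

aba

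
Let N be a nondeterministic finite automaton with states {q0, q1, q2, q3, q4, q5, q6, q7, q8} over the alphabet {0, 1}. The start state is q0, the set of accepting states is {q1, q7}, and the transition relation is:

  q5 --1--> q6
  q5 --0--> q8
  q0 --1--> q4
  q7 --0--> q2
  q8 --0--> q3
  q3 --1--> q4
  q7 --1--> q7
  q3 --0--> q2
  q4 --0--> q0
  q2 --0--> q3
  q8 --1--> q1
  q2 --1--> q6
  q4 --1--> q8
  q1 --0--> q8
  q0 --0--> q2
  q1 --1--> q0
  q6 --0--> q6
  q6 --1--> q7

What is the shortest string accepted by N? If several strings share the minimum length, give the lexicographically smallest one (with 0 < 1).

A breadth-first search from q0 reaches an accepting state first via the path q0 → q2 → q6 → q7 on input 011.
No string of length < 3 is accepted (BFS exhausts all shorter strings without reaching an accepting state), and 011 is the lexicographically least accepting string of length 3.

011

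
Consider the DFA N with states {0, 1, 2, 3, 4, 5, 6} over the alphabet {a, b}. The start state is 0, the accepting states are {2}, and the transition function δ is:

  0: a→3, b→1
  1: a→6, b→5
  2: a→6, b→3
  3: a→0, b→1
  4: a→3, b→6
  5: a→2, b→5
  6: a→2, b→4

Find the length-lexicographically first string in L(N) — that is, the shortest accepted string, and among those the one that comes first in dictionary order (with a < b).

A breadth-first search from 0 reaches an accepting state first via the path 0 → 1 → 6 → 2 on input baa.
No string of length < 3 is accepted (BFS exhausts all shorter strings without reaching an accepting state), and baa is the lexicographically least accepting string of length 3.

baa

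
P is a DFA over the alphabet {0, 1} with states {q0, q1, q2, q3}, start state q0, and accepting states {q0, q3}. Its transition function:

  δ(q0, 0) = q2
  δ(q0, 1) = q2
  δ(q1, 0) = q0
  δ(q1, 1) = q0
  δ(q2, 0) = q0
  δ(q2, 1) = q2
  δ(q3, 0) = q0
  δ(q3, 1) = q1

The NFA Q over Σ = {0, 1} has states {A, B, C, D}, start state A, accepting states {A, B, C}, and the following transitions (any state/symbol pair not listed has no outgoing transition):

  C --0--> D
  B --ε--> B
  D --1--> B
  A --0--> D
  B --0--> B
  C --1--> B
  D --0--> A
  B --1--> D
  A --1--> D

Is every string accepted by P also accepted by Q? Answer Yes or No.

Exploring the product automaton P × Q from the start pair (q0, A), following both machines on each input symbol, reaches 4 state pairs: (q0, A), (q2, D), (q2, B), (q0, B).
P accepts in {q0, q3} and Q accepts in {A, B, C}. The reachable pairs whose P-component is accepting are (q0, A), (q0, B); in each of them the Q-component is accepting too, so the product for L(P) \ L(Q) (P-component accepting, Q-component rejecting) has no reachable accepting pair and the difference is empty.
Hence every string in L(P) is also in L(Q).

Yes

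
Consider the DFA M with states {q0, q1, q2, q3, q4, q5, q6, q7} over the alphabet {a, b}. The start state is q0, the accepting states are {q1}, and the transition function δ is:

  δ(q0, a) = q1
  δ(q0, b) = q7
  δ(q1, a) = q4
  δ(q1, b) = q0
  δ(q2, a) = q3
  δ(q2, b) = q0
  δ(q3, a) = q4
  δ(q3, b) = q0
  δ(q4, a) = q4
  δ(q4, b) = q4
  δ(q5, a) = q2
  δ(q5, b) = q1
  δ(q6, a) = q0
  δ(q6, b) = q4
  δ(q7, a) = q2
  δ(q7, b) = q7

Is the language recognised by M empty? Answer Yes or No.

The string a is accepted: the run q0 → q1 ends in the accepting state q1.
Since at least one string is accepted, L(M) is not empty.

No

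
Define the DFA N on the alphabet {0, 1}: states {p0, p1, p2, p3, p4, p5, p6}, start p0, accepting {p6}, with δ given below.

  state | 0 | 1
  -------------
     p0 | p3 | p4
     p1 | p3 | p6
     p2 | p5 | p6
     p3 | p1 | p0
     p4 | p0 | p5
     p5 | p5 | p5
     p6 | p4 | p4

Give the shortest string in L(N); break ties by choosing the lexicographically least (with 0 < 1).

001

A breadth-first search from p0 reaches an accepting state first via the path p0 → p3 → p1 → p6 on input 001.
No string of length < 3 is accepted (BFS exhausts all shorter strings without reaching an accepting state), and 001 is the lexicographically least accepting string of length 3.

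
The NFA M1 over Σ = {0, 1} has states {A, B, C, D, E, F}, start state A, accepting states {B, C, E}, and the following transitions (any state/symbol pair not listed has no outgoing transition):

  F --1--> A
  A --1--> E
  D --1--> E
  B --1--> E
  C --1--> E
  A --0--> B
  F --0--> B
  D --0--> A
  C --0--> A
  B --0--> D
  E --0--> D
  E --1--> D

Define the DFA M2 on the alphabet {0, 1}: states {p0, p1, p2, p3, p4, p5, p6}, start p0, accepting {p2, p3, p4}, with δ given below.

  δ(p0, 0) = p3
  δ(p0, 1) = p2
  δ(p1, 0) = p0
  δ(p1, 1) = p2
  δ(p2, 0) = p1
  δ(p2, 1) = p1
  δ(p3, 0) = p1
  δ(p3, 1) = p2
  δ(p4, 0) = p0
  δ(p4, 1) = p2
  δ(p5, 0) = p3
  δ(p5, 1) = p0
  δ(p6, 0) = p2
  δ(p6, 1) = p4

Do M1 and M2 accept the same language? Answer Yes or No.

Yes

Exploring the product automaton M1 × M2 from the start pair (A, p0), following both machines on each input symbol, reaches 4 state pairs: (A, p0), (B, p3), (E, p2), (D, p1).
M1 accepts in {B, C, E} and M2 accepts in {p2, p3, p4}. In every reachable pair the two components are either both accepting — (B, p3), (E, p2) — or both non-accepting, so no string is accepted by exactly one of the machines: L(M1) \ L(M2) and L(M2) \ L(M1) are both empty.
Hence every string is accepted by M1 iff it is accepted by M2, and the two languages coincide.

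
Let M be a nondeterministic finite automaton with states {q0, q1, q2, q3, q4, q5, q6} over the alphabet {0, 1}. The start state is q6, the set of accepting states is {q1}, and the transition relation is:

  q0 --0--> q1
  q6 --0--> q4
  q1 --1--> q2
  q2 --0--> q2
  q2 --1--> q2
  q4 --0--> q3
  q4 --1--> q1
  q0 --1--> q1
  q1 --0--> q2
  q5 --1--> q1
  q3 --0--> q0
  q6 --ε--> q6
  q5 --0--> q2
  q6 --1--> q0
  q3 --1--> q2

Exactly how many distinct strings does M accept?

The useful subgraph on states {q0, q1, q3, q4, q6} is acyclic, so L(M) is finite; the longest accepting path visits 5 useful states, giving maximum string length 4.
Counting accepting paths from q6 by length: 3 of length 2, 2 of length 4. Total 5.

5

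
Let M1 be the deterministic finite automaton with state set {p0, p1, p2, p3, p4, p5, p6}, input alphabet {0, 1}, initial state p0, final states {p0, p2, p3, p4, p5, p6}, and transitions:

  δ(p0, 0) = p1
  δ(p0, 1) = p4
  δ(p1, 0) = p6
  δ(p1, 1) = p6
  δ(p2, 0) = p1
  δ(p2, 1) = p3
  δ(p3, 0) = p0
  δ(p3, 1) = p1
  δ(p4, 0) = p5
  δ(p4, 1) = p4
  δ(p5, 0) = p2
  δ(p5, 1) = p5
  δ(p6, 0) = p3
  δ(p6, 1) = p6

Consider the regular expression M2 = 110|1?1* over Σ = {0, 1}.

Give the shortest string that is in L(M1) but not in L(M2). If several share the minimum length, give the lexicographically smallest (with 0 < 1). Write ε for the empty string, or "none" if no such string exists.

The string 00 is accepted by M1 but not by M2.
No shorter string lies in the difference, and 00 is the lexicographically first length-2 string in L(M1) \ L(M2).

00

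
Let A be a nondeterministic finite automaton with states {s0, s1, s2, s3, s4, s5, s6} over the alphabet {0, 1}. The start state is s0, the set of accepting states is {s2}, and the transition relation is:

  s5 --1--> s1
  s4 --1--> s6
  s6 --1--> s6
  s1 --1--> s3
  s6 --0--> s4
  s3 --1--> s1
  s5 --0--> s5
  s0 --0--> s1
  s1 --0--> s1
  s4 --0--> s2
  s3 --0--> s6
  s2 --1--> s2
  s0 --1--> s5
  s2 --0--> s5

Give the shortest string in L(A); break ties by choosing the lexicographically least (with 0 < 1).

01000

A breadth-first search from s0 reaches an accepting state first via the path s0 → s1 → s3 → s6 → s4 → s2 on input 01000.
No string of length < 5 is accepted (BFS exhausts all shorter strings without reaching an accepting state), and 01000 is the lexicographically least accepting string of length 5.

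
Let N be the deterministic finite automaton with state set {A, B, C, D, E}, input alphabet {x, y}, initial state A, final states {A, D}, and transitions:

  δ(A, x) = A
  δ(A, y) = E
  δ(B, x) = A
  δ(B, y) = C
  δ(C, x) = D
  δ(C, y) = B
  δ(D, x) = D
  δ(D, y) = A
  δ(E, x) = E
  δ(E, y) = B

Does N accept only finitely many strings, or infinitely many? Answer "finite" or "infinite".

infinite

State A is reachable from the start and can reach an accepting state, and it lies on the cycle A → A.
Traversing that cycle any number of times yields accepted strings of unbounded length, so the language is infinite.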